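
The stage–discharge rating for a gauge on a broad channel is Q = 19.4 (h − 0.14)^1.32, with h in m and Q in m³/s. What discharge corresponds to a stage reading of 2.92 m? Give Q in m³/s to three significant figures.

74.8 m³/s

Q = 19.4 × (2.92 − 0.14)^1.32 = 19.4 × 2.78^1.32 = 74.81 m³/s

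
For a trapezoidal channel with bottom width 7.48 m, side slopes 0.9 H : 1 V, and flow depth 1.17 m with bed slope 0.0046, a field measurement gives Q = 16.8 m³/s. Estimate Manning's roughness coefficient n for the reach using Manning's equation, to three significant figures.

0.0387

A = (b + z·y)·y = (7.48 + 0.9×1.17)×1.17 = 9.984 m²
P = b + 2y√(1+z²) = 7.48 + 2×1.17×√(1+0.9²) = 10.63 m
R = A/P = 9.984/10.63 = 0.9394 m
n = (1/Q)·A·R^(2/3)·S^(1/2) = (1/16.8) × 9.984 × 0.9592 × 0.06782 = 0.03866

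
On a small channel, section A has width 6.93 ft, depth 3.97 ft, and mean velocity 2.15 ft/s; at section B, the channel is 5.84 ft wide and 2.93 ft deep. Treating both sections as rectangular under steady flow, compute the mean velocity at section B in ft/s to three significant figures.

3.46 ft/s

Q = A₁V₁ = (6.93×3.97) × 2.15 = 59.15 ft³/s
A₂ = 5.84 × 2.93 = 17.11 ft²
V₂ = Q/A₂ = 59.15/17.11 = 3.457 ft/s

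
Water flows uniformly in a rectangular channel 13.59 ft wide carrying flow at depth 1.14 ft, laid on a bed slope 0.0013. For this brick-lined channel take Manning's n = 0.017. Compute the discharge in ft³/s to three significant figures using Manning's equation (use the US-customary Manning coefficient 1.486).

48.1 ft³/s

A = b·y = 13.59 × 1.14 = 15.49 ft²
P = b + 2y = 13.59 + 2×1.14 = 15.87 ft
R = A/P = 15.49/15.87 = 0.9762 ft
Q = (1.486/n)·A·R^(2/3)·S^(1/2) = (1.486/0.017) × 15.49 × 0.9762^(2/3) × 0.0013^(1/2) = 48.05 ft³/s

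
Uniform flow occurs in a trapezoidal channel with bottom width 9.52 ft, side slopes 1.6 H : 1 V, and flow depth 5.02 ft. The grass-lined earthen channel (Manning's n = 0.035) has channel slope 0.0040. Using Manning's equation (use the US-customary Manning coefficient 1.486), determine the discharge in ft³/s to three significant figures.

503 ft³/s

A = (b + z·y)·y = (9.52 + 1.6×5.02)×5.02 = 88.11 ft²
P = b + 2y√(1+z²) = 9.52 + 2×5.02×√(1+1.6²) = 28.46 ft
R = A/P = 88.11/28.46 = 3.096 ft
Q = (1.486/n)·A·R^(2/3)·S^(1/2) = (1.486/0.035) × 88.11 × 3.096^(2/3) × 0.0040^(1/2) = 502.5 ft³/s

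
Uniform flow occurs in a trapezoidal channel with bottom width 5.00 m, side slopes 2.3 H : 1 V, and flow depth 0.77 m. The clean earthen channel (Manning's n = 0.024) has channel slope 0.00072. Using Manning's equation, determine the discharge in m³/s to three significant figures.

A = (b + z·y)·y = (5.00 + 2.3×0.77)×0.77 = 5.214 m²
P = b + 2y√(1+z²) = 5.00 + 2×0.77×√(1+2.3²) = 8.862 m
R = A/P = 5.214/8.862 = 0.5883 m
Q = (1/n)·A·R^(2/3)·S^(1/2) = (1/0.024) × 5.214 × 0.5883^(2/3) × 0.00072^(1/2) = 4.093 m³/s

4.09 m³/s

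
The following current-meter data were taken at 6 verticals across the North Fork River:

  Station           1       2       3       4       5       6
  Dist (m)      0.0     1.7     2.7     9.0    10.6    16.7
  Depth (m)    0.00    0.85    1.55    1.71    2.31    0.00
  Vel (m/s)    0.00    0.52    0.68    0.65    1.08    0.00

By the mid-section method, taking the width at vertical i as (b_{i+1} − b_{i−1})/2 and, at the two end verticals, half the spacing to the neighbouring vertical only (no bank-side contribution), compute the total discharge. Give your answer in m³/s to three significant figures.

18.4 m³/s

w_2 = (2.7 − 0.0)/2 = 1.35 m; q_2 = 0.52 × 0.85 × 1.35 = 0.5967 m³/s
w_3 = (9.0 − 1.7)/2 = 3.65 m; q_3 = 0.68 × 1.55 × 3.65 = 3.847 m³/s
w_4 = (10.6 − 2.7)/2 = 3.95 m; q_4 = 0.65 × 1.71 × 3.95 = 4.390 m³/s
w_5 = (16.7 − 9.0)/2 = 3.85 m; q_5 = 1.08 × 2.31 × 3.85 = 9.605 m³/s
Stations 1, 6 contribute zero (depth or velocity is 0).
Q = Σ qᵢ = 18.44 m³/s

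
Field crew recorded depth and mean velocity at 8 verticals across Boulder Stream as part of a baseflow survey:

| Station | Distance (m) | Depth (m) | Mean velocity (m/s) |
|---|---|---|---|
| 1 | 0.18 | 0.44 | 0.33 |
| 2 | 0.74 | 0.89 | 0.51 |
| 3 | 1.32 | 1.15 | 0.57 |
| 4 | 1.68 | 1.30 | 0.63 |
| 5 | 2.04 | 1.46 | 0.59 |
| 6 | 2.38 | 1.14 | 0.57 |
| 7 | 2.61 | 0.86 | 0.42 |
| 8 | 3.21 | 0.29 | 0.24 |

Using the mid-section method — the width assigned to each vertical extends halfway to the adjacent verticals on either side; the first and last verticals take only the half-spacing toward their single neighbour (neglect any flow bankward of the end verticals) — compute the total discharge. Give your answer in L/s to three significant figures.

w_1 = (0.74 − 0.18)/2 = 0.28 m; q_1 = 0.33 × 0.44 × 0.28 = 0.04066 m³/s
w_2 = (1.32 − 0.18)/2 = 0.57 m; q_2 = 0.51 × 0.89 × 0.57 = 0.2587 m³/s
w_3 = (1.68 − 0.74)/2 = 0.47 m; q_3 = 0.57 × 1.15 × 0.47 = 0.3081 m³/s
w_4 = (2.04 − 1.32)/2 = 0.36 m; q_4 = 0.63 × 1.30 × 0.36 = 0.2948 m³/s
w_5 = (2.38 − 1.68)/2 = 0.35 m; q_5 = 0.59 × 1.46 × 0.35 = 0.3015 m³/s
w_6 = (2.61 − 2.04)/2 = 0.285 m; q_6 = 0.57 × 1.14 × 0.285 = 0.1852 m³/s
w_7 = (3.21 − 2.38)/2 = 0.415 m; q_7 = 0.42 × 0.86 × 0.415 = 0.1499 m³/s
w_8 = (3.21 − 2.61)/2 = 0.3 m; q_8 = 0.24 × 0.29 × 0.3 = 0.02088 m³/s
Q = Σ qᵢ = 1.560 m³/s
= 1.560 × 1000 = 1560 L/s

1560 L/s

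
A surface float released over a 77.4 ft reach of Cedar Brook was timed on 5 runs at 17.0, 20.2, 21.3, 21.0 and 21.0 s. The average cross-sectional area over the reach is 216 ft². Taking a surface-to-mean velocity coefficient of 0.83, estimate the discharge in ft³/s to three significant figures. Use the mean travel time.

690 ft³/s

t̄ = (17.0 + 20.2 + 21.3 + 21.0 + 21.0) / 5 = 20.1 s
v_surface = L / t̄ = 77.4 / 20.1 = 3.851 ft/s
v_mean = 0.83 × 3.851 = 3.196 ft/s
Q = A × v_mean = 216 × 3.196 = 690.4 ft³/s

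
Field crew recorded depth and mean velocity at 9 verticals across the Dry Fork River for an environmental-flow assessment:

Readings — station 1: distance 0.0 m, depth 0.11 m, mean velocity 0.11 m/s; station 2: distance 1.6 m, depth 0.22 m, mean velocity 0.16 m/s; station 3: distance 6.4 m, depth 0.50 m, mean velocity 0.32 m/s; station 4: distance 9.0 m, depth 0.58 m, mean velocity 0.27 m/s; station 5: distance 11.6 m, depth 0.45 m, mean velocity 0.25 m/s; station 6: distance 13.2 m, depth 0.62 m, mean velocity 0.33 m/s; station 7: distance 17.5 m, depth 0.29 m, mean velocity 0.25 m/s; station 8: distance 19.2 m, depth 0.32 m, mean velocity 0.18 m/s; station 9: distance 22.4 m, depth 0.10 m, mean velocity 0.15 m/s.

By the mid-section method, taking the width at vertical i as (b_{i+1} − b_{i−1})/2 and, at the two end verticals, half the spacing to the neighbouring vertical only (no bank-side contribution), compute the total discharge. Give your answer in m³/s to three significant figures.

w_1 = (1.6 − 0.0)/2 = 0.8 m; q_1 = 0.11 × 0.11 × 0.8 = 0.009680 m³/s
w_2 = (6.4 − 0.0)/2 = 3.2 m; q_2 = 0.16 × 0.22 × 3.2 = 0.1126 m³/s
w_3 = (9.0 − 1.6)/2 = 3.7 m; q_3 = 0.32 × 0.50 × 3.7 = 0.5920 m³/s
w_4 = (11.6 − 6.4)/2 = 2.6 m; q_4 = 0.27 × 0.58 × 2.6 = 0.4072 m³/s
w_5 = (13.2 − 9.0)/2 = 2.1 m; q_5 = 0.25 × 0.45 × 2.1 = 0.2363 m³/s
w_6 = (17.5 − 11.6)/2 = 2.95 m; q_6 = 0.33 × 0.62 × 2.95 = 0.6036 m³/s
w_7 = (19.2 − 13.2)/2 = 3 m; q_7 = 0.25 × 0.29 × 3 = 0.2175 m³/s
w_8 = (22.4 − 17.5)/2 = 2.45 m; q_8 = 0.18 × 0.32 × 2.45 = 0.1411 m³/s
w_9 = (22.4 − 19.2)/2 = 1.6 m; q_9 = 0.15 × 0.10 × 1.6 = 0.02400 m³/s
Q = Σ qᵢ = 2.344 m³/s

2.34 m³/s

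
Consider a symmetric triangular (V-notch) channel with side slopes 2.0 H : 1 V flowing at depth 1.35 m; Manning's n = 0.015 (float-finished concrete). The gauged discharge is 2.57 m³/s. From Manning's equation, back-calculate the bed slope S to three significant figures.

0.000219

A = z·y² = 2.0×1.35² = 3.645 m²
P = 2y√(1+z²) = 2×1.35×√(1+2.0²) = 6.037 m
R = A/P = 3.645/6.037 = 0.6037 m
S = (Q·n / (1·A·R^(2/3)))² = (2.57×0.015 / (1×3.645×0.7143))² = 0.0002192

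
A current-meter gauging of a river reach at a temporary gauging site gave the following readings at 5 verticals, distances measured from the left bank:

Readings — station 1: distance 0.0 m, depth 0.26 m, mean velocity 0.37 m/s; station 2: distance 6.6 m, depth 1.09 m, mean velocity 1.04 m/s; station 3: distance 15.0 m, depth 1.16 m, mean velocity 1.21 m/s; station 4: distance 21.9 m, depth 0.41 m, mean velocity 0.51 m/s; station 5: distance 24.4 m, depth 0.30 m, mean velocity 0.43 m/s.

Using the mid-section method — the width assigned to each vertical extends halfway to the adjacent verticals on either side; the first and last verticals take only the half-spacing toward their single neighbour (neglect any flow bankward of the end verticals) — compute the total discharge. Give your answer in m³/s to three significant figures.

20.7 m³/s

w_1 = (6.6 − 0.0)/2 = 3.3 m; q_1 = 0.37 × 0.26 × 3.3 = 0.3175 m³/s
w_2 = (15.0 − 0.0)/2 = 7.5 m; q_2 = 1.04 × 1.09 × 7.5 = 8.502 m³/s
w_3 = (21.9 − 6.6)/2 = 7.65 m; q_3 = 1.21 × 1.16 × 7.65 = 10.74 m³/s
w_4 = (24.4 − 15.0)/2 = 4.7 m; q_4 = 0.51 × 0.41 × 4.7 = 0.9828 m³/s
w_5 = (24.4 − 21.9)/2 = 1.25 m; q_5 = 0.43 × 0.30 × 1.25 = 0.1613 m³/s
Q = Σ qᵢ = 20.70 m³/s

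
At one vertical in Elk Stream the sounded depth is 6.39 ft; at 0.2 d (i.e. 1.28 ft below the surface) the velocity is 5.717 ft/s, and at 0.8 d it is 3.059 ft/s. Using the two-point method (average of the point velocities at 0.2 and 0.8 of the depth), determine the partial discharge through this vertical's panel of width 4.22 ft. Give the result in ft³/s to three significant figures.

v̄ = (5.717 + 3.059) / 2 = 4.388 ft/s
q = v̄ × d × w = 4.388 × 6.39 × 4.22 = 118.3 ft³/s

118 ft³/s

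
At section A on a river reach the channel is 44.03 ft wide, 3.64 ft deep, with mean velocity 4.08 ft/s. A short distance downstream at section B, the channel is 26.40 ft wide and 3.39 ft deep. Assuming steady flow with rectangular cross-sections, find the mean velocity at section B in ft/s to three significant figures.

7.31 ft/s

Q = A₁V₁ = (44.03×3.64) × 4.08 = 653.9 ft³/s
A₂ = 26.40 × 3.39 = 89.50 ft²
V₂ = Q/A₂ = 653.9/89.50 = 7.306 ft/s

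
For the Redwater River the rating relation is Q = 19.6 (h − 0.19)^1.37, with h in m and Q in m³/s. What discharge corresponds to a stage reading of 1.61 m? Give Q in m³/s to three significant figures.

31.7 m³/s

Q = 19.6 × (1.61 − 0.19)^1.37 = 19.6 × 1.42^1.37 = 31.69 m³/s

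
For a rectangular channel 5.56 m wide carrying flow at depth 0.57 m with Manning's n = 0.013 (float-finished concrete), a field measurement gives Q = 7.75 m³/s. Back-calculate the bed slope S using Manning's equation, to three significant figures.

0.00274

A = b·y = 5.56 × 0.57 = 3.169 m²
P = b + 2y = 5.56 + 2×0.57 = 6.700 m
R = A/P = 3.169/6.700 = 0.4730 m
S = (Q·n / (1·A·R^(2/3)))² = (7.75×0.013 / (1×3.169×0.6071))² = 0.002742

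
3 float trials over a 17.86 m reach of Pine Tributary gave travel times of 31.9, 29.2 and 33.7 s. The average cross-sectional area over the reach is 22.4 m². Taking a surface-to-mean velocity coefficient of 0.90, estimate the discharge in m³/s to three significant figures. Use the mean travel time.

t̄ = (31.9 + 29.2 + 33.7) / 3 = 31.6 s
v_surface = L / t̄ = 17.86 / 31.6 = 0.5652 m/s
v_mean = 0.90 × 0.5652 = 0.5087 m/s
Q = A × v_mean = 22.4 × 0.5087 = 11.39 m³/s

11.4 m³/s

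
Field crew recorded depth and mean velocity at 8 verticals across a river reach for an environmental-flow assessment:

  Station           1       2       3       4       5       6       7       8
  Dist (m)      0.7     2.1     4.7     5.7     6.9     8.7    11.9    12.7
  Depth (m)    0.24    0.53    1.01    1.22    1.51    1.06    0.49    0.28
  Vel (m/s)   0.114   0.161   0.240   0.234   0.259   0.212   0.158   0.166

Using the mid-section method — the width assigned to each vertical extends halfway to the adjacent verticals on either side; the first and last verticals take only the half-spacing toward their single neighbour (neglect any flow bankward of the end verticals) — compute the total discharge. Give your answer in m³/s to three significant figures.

2.26 m³/s

w_1 = (2.1 − 0.7)/2 = 0.7 m; q_1 = 0.114 × 0.24 × 0.7 = 0.01915 m³/s
w_2 = (4.7 − 0.7)/2 = 2 m; q_2 = 0.161 × 0.53 × 2 = 0.1707 m³/s
w_3 = (5.7 − 2.1)/2 = 1.8 m; q_3 = 0.240 × 1.01 × 1.8 = 0.4363 m³/s
w_4 = (6.9 − 4.7)/2 = 1.1 m; q_4 = 0.234 × 1.22 × 1.1 = 0.3140 m³/s
w_5 = (8.7 − 5.7)/2 = 1.5 m; q_5 = 0.259 × 1.51 × 1.5 = 0.5866 m³/s
w_6 = (11.9 − 6.9)/2 = 2.5 m; q_6 = 0.212 × 1.06 × 2.5 = 0.5618 m³/s
w_7 = (12.7 − 8.7)/2 = 2 m; q_7 = 0.158 × 0.49 × 2 = 0.1548 m³/s
w_8 = (12.7 − 11.9)/2 = 0.4 m; q_8 = 0.166 × 0.28 × 0.4 = 0.01859 m³/s
Q = Σ qᵢ = 2.262 m³/s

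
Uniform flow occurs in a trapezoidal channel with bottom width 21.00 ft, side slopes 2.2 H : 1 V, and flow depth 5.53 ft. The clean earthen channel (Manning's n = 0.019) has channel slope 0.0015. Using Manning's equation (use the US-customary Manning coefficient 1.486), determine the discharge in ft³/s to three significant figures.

A = (b + z·y)·y = (21.00 + 2.2×5.53)×5.53 = 183.4 ft²
P = b + 2y√(1+z²) = 21.00 + 2×5.53×√(1+2.2²) = 47.73 ft
R = A/P = 183.4/47.73 = 3.843 ft
Q = (1.486/n)·A·R^(2/3)·S^(1/2) = (1.486/0.019) × 183.4 × 3.843^(2/3) × 0.0015^(1/2) = 1363 ft³/s

1360 ft³/s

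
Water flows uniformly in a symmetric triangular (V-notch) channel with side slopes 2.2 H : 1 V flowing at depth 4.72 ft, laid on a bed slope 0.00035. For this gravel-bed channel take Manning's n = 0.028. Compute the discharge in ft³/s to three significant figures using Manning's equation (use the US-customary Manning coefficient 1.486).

81.0 ft³/s

A = z·y² = 2.2×4.72² = 49.01 ft²
P = 2y√(1+z²) = 2×4.72×√(1+2.2²) = 22.81 ft
R = A/P = 49.01/22.81 = 2.148 ft
Q = (1.486/n)·A·R^(2/3)·S^(1/2) = (1.486/0.028) × 49.01 × 2.148^(2/3) × 0.00035^(1/2) = 81.03 ft³/s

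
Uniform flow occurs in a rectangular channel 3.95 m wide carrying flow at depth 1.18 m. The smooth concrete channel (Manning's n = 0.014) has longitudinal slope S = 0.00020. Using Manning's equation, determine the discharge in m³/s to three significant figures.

A = b·y = 3.95 × 1.18 = 4.661 m²
P = b + 2y = 3.95 + 2×1.18 = 6.310 m
R = A/P = 4.661/6.310 = 0.7387 m
Q = (1/n)·A·R^(2/3)·S^(1/2) = (1/0.014) × 4.661 × 0.7387^(2/3) × 0.00020^(1/2) = 3.847 m³/s

3.85 m³/s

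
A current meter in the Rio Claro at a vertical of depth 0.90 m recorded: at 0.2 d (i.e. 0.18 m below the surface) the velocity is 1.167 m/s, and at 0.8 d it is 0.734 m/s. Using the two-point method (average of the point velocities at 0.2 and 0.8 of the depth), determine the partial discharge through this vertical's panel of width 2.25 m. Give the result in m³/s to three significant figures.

v̄ = (1.167 + 0.734) / 2 = 0.9505 m/s
q = v̄ × d × w = 0.9505 × 0.90 × 2.25 = 1.925 m³/s

1.92 m³/s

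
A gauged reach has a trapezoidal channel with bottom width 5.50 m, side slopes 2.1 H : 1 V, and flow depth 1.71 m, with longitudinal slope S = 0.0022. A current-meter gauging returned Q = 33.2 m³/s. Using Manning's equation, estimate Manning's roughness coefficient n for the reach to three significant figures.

0.0242

A = (b + z·y)·y = (5.50 + 2.1×1.71)×1.71 = 15.55 m²
P = b + 2y√(1+z²) = 5.50 + 2×1.71×√(1+2.1²) = 13.45 m
R = A/P = 15.55/13.45 = 1.155 m
n = (1/Q)·A·R^(2/3)·S^(1/2) = (1/33.2) × 15.55 × 1.101 × 0.04690 = 0.02418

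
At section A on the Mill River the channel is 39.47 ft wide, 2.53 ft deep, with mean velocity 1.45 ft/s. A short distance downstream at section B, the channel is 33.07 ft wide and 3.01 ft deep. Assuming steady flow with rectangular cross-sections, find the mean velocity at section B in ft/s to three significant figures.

1.45 ft/s

Q = A₁V₁ = (39.47×2.53) × 1.45 = 144.8 ft³/s
A₂ = 33.07 × 3.01 = 99.54 ft²
V₂ = Q/A₂ = 144.8/99.54 = 1.455 ft/s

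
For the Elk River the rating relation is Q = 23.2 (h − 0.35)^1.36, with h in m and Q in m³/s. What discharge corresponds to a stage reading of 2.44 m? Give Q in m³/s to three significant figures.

63.2 m³/s

Q = 23.2 × (2.44 − 0.35)^1.36 = 23.2 × 2.09^1.36 = 63.22 m³/s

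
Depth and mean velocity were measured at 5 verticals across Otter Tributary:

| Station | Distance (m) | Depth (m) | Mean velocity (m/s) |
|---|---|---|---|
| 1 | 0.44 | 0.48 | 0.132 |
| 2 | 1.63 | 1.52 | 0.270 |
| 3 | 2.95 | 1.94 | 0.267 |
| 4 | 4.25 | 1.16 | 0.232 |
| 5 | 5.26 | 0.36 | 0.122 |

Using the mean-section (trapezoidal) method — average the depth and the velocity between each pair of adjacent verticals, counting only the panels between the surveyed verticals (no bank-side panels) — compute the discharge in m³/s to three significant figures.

Panel 1-2: Δb = 1.19 m, d̄ = (0.48+1.52)/2 = 1, v̄ = (0.132+0.270)/2 = 0.201 → q = 1.19×1×0.201 = 0.2392 m³/s
Panel 2-3: Δb = 1.32 m, d̄ = (1.52+1.94)/2 = 1.73, v̄ = (0.270+0.267)/2 = 0.2685 → q = 1.32×1.73×0.2685 = 0.6131 m³/s
Panel 3-4: Δb = 1.3 m, d̄ = (1.94+1.16)/2 = 1.55, v̄ = (0.267+0.232)/2 = 0.2495 → q = 1.3×1.55×0.2495 = 0.5027 m³/s
Panel 4-5: Δb = 1.01 m, d̄ = (1.16+0.36)/2 = 0.76, v̄ = (0.232+0.122)/2 = 0.177 → q = 1.01×0.76×0.177 = 0.1359 m³/s
Q = Σ q = 1.491 m³/s

1.49 m³/s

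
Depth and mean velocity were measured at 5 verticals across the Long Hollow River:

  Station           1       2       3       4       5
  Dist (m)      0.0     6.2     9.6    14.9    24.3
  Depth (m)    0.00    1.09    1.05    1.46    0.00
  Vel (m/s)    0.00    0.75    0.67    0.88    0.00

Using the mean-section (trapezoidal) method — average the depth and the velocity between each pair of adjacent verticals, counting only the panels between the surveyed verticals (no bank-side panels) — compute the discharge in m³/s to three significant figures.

12.0 m³/s

Panel 1-2: Δb = 6.2 m, d̄ = (0.00+1.09)/2 = 0.545, v̄ = (0.00+0.75)/2 = 0.375 → q = 6.2×0.545×0.375 = 1.267 m³/s
Panel 2-3: Δb = 3.4 m, d̄ = (1.09+1.05)/2 = 1.07, v̄ = (0.75+0.67)/2 = 0.71 → q = 3.4×1.07×0.71 = 2.583 m³/s
Panel 3-4: Δb = 5.3 m, d̄ = (1.05+1.46)/2 = 1.255, v̄ = (0.67+0.88)/2 = 0.775 → q = 5.3×1.255×0.775 = 5.155 m³/s
Panel 4-5: Δb = 9.4 m, d̄ = (1.46+0.00)/2 = 0.73, v̄ = (0.88+0.00)/2 = 0.44 → q = 9.4×0.73×0.44 = 3.019 m³/s
Q = Σ q = 12.02 m³/s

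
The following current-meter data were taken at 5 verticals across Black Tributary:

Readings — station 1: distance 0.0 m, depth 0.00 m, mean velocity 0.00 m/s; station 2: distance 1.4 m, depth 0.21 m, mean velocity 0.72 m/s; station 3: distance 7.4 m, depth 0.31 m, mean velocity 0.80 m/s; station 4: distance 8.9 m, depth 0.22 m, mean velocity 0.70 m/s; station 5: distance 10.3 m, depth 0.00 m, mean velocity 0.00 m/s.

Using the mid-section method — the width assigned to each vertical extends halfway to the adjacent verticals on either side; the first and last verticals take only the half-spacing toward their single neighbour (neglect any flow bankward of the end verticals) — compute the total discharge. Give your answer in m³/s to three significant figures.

1.71 m³/s

w_2 = (7.4 − 0.0)/2 = 3.7 m; q_2 = 0.72 × 0.21 × 3.7 = 0.5594 m³/s
w_3 = (8.9 − 1.4)/2 = 3.75 m; q_3 = 0.80 × 0.31 × 3.75 = 0.9300 m³/s
w_4 = (10.3 − 7.4)/2 = 1.45 m; q_4 = 0.70 × 0.22 × 1.45 = 0.2233 m³/s
Stations 1, 5 contribute zero (depth or velocity is 0).
Q = Σ qᵢ = 1.713 m³/s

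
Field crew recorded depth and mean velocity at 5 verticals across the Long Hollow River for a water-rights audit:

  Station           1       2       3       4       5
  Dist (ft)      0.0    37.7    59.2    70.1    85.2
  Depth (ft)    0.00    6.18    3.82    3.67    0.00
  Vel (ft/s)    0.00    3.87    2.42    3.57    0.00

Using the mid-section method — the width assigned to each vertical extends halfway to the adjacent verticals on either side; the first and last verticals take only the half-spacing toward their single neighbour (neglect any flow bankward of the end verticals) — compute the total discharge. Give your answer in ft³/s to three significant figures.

1030 ft³/s

w_2 = (59.2 − 0.0)/2 = 29.6 ft; q_2 = 3.87 × 6.18 × 29.6 = 707.9 ft³/s
w_3 = (70.1 − 37.7)/2 = 16.2 ft; q_3 = 2.42 × 3.82 × 16.2 = 149.8 ft³/s
w_4 = (85.2 − 59.2)/2 = 13 ft; q_4 = 3.57 × 3.67 × 13 = 170.3 ft³/s
Stations 1, 5 contribute zero (depth or velocity is 0).
Q = Σ qᵢ = 1028 ft³/s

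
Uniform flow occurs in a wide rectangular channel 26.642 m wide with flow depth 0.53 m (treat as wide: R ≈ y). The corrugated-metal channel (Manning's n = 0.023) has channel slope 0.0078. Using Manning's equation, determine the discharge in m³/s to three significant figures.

35.5 m³/s

A = b·y = 26.642 × 0.53 = 14.12 m²
Wide channel: R ≈ y = 0.53 m
Q = (1/n)·A·R^(2/3)·S^(1/2) = (1/0.023) × 14.12 × 0.5300^(2/3) × 0.0078^(1/2) = 35.51 m³/s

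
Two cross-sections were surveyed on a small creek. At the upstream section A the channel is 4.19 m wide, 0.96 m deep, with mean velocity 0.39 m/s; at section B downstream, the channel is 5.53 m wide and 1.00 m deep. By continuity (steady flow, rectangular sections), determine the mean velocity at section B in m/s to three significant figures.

Q = A₁V₁ = (4.19×0.96) × 0.39 = 1.569 m³/s
A₂ = 5.53 × 1.00 = 5.530 m²
V₂ = Q/A₂ = 1.569/5.530 = 0.2837 m/s

0.284 m/s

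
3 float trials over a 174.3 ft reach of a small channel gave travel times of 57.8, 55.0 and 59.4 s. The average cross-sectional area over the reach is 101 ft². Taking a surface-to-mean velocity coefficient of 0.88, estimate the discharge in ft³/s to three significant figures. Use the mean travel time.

t̄ = (57.8 + 55.0 + 59.4) / 3 = 57.4 s
v_surface = L / t̄ = 174.3 / 57.4 = 3.037 ft/s
v_mean = 0.88 × 3.037 = 2.672 ft/s
Q = A × v_mean = 101 × 2.672 = 269.9 ft³/s

270 ft³/s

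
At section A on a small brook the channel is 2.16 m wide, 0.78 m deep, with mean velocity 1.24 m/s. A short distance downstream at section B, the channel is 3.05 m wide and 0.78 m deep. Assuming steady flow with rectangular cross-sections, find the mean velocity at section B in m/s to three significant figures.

0.878 m/s

Q = A₁V₁ = (2.16×0.78) × 1.24 = 2.089 m³/s
A₂ = 3.05 × 0.78 = 2.379 m²
V₂ = Q/A₂ = 2.089/2.379 = 0.8782 m/s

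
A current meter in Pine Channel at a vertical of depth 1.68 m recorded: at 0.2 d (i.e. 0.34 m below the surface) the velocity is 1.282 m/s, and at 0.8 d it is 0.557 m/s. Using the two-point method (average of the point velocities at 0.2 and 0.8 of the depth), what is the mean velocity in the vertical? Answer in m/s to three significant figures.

v̄ = (1.282 + 0.557) / 2 = 0.9195 m/s

0.920 m/s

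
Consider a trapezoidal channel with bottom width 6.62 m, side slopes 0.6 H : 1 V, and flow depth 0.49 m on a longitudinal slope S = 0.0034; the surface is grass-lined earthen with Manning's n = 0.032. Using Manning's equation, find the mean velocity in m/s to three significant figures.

1.05 m/s

A = (b + z·y)·y = (6.62 + 0.6×0.49)×0.49 = 3.388 m²
P = b + 2y√(1+z²) = 6.62 + 2×0.49×√(1+0.6²) = 7.763 m
R = A/P = 3.388/7.763 = 0.4364 m
Q = (1/n)·A·R^(2/3)·S^(1/2) = (1/0.032) × 3.388 × 0.4364^(2/3) × 0.0034^(1/2) = 3.552 m³/s
V = Q/A = 3.552/3.388 = 1.048 m/s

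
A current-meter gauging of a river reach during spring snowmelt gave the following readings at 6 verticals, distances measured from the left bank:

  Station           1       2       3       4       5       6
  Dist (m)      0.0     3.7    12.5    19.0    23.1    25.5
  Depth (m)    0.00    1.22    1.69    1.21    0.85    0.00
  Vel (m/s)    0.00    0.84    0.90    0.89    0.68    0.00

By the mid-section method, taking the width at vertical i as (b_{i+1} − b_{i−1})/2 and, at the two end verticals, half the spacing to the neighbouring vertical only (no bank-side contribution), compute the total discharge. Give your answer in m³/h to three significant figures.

w_2 = (12.5 − 0.0)/2 = 6.25 m; q_2 = 0.84 × 1.22 × 6.25 = 6.405 m³/s
w_3 = (19.0 − 3.7)/2 = 7.65 m; q_3 = 0.90 × 1.69 × 7.65 = 11.64 m³/s
w_4 = (23.1 − 12.5)/2 = 5.3 m; q_4 = 0.89 × 1.21 × 5.3 = 5.708 m³/s
w_5 = (25.5 − 19.0)/2 = 3.25 m; q_5 = 0.68 × 0.85 × 3.25 = 1.879 m³/s
Stations 1, 6 contribute zero (depth or velocity is 0).
Q = Σ qᵢ = 25.63 m³/s
= 25.63 × 3600 = 92260 m³/h

92300 m³/h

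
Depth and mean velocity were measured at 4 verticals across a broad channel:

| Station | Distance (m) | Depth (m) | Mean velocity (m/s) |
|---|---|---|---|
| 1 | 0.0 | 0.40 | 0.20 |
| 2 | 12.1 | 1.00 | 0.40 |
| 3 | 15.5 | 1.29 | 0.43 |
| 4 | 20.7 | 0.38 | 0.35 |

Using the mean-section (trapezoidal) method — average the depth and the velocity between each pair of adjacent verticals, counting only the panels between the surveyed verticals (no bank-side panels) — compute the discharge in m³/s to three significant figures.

5.85 m³/s

Panel 1-2: Δb = 12.1 m, d̄ = (0.40+1.00)/2 = 0.7, v̄ = (0.20+0.40)/2 = 0.3 → q = 12.1×0.7×0.3 = 2.541 m³/s
Panel 2-3: Δb = 3.4 m, d̄ = (1.00+1.29)/2 = 1.145, v̄ = (0.40+0.43)/2 = 0.415 → q = 3.4×1.145×0.415 = 1.616 m³/s
Panel 3-4: Δb = 5.2 m, d̄ = (1.29+0.38)/2 = 0.835, v̄ = (0.43+0.35)/2 = 0.39 → q = 5.2×0.835×0.39 = 1.693 m³/s
Q = Σ q = 5.850 m³/s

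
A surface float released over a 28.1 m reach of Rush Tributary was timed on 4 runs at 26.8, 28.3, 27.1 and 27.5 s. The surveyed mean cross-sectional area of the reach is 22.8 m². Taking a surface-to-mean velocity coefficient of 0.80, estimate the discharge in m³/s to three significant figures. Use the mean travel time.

18.7 m³/s

t̄ = (26.8 + 28.3 + 27.1 + 27.5) / 4 = 27.425 s
v_surface = L / t̄ = 28.1 / 27.425 = 1.025 m/s
v_mean = 0.80 × 1.025 = 0.8197 m/s
Q = A × v_mean = 22.8 × 0.8197 = 18.69 m³/s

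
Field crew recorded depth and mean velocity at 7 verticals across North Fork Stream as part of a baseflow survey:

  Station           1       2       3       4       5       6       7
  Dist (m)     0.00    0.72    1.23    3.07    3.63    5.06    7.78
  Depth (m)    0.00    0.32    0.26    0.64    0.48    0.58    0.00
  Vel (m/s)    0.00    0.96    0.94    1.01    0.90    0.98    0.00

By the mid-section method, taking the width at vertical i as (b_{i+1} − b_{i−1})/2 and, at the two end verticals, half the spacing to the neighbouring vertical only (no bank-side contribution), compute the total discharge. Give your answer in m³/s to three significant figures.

w_2 = (1.23 − 0.00)/2 = 0.615 m; q_2 = 0.96 × 0.32 × 0.615 = 0.1889 m³/s
w_3 = (3.07 − 0.72)/2 = 1.175 m; q_3 = 0.94 × 0.26 × 1.175 = 0.2872 m³/s
w_4 = (3.63 − 1.23)/2 = 1.2 m; q_4 = 1.01 × 0.64 × 1.2 = 0.7757 m³/s
w_5 = (5.06 − 3.07)/2 = 0.995 m; q_5 = 0.90 × 0.48 × 0.995 = 0.4298 m³/s
w_6 = (7.78 − 3.63)/2 = 2.075 m; q_6 = 0.98 × 0.58 × 2.075 = 1.179 m³/s
Stations 1, 7 contribute zero (depth or velocity is 0).
Q = Σ qᵢ = 2.861 m³/s

2.86 m³/s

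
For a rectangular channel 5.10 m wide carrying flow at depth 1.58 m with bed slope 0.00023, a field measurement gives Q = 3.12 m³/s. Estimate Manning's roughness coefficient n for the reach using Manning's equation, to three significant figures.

0.0385

A = b·y = 5.10 × 1.58 = 8.058 m²
P = b + 2y = 5.10 + 2×1.58 = 8.260 m
R = A/P = 8.058/8.260 = 0.9755 m
n = (1/Q)·A·R^(2/3)·S^(1/2) = (1/3.12) × 8.058 × 0.9836 × 0.01517 = 0.03853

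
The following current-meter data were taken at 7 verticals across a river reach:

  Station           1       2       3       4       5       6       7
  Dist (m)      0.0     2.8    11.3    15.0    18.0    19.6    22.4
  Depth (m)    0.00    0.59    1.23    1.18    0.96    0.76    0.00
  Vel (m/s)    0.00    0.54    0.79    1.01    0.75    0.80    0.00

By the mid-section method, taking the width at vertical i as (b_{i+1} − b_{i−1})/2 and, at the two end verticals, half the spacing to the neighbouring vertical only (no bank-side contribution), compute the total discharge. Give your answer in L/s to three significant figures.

14700 L/s

w_2 = (11.3 − 0.0)/2 = 5.65 m; q_2 = 0.54 × 0.59 × 5.65 = 1.800 m³/s
w_3 = (15.0 − 2.8)/2 = 6.1 m; q_3 = 0.79 × 1.23 × 6.1 = 5.927 m³/s
w_4 = (18.0 − 11.3)/2 = 3.35 m; q_4 = 1.01 × 1.18 × 3.35 = 3.993 m³/s
w_5 = (19.6 − 15.0)/2 = 2.3 m; q_5 = 0.75 × 0.96 × 2.3 = 1.656 m³/s
w_6 = (22.4 − 18.0)/2 = 2.2 m; q_6 = 0.80 × 0.76 × 2.2 = 1.338 m³/s
Stations 1, 7 contribute zero (depth or velocity is 0).
Q = Σ qᵢ = 14.71 m³/s
= 14.71 × 1000 = 14710 L/s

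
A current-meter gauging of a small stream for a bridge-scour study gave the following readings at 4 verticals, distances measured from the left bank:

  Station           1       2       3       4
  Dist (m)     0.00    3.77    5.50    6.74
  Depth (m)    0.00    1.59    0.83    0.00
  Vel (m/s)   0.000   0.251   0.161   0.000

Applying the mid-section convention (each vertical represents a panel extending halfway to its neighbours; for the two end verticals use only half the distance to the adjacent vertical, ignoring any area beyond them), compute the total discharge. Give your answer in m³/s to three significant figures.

1.30 m³/s

w_2 = (5.50 − 0.00)/2 = 2.75 m; q_2 = 0.251 × 1.59 × 2.75 = 1.097 m³/s
w_3 = (6.74 − 3.77)/2 = 1.485 m; q_3 = 0.161 × 0.83 × 1.485 = 0.1984 m³/s
Stations 1, 4 contribute zero (depth or velocity is 0).
Q = Σ qᵢ = 1.296 m³/s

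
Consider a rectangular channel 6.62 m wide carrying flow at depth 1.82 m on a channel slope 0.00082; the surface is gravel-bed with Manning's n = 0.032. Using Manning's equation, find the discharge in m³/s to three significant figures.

A = b·y = 6.62 × 1.82 = 12.05 m²
P = b + 2y = 6.62 + 2×1.82 = 10.26 m
R = A/P = 12.05/10.26 = 1.174 m
Q = (1/n)·A·R^(2/3)·S^(1/2) = (1/0.032) × 12.05 × 1.174^(2/3) × 0.00082^(1/2) = 12.00 m³/s

12.0 m³/s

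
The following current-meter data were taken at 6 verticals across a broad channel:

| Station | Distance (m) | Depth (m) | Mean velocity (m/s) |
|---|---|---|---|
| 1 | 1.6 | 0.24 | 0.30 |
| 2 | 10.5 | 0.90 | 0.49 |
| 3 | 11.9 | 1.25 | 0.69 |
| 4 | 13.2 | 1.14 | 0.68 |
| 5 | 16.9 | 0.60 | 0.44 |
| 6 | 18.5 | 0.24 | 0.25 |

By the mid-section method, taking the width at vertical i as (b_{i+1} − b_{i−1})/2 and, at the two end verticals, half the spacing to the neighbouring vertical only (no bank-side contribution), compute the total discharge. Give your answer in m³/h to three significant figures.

w_1 = (10.5 − 1.6)/2 = 4.45 m; q_1 = 0.30 × 0.24 × 4.45 = 0.3204 m³/s
w_2 = (11.9 − 1.6)/2 = 5.15 m; q_2 = 0.49 × 0.90 × 5.15 = 2.271 m³/s
w_3 = (13.2 − 10.5)/2 = 1.35 m; q_3 = 0.69 × 1.25 × 1.35 = 1.164 m³/s
w_4 = (16.9 − 11.9)/2 = 2.5 m; q_4 = 0.68 × 1.14 × 2.5 = 1.938 m³/s
w_5 = (18.5 − 13.2)/2 = 2.65 m; q_5 = 0.44 × 0.60 × 2.65 = 0.6996 m³/s
w_6 = (18.5 − 16.9)/2 = 0.8 m; q_6 = 0.25 × 0.24 × 0.8 = 0.04800 m³/s
Q = Σ qᵢ = 6.442 m³/s
= 6.442 × 3600 = 23190 m³/h

23200 m³/h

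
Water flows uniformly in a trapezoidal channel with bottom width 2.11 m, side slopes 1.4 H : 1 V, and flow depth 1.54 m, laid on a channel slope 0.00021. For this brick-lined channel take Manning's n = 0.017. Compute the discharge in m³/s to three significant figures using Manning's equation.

5.17 m³/s

A = (b + z·y)·y = (2.11 + 1.4×1.54)×1.54 = 6.570 m²
P = b + 2y√(1+z²) = 2.11 + 2×1.54×√(1+1.4²) = 7.409 m
R = A/P = 6.570/7.409 = 0.8867 m
Q = (1/n)·A·R^(2/3)·S^(1/2) = (1/0.017) × 6.570 × 0.8867^(2/3) × 0.00021^(1/2) = 5.169 m³/s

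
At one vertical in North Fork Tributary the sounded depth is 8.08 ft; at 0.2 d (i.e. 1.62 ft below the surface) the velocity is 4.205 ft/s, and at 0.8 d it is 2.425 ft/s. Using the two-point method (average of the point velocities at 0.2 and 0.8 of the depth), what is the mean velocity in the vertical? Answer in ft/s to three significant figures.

v̄ = (4.205 + 2.425) / 2 = 3.315 ft/s

3.32 ft/s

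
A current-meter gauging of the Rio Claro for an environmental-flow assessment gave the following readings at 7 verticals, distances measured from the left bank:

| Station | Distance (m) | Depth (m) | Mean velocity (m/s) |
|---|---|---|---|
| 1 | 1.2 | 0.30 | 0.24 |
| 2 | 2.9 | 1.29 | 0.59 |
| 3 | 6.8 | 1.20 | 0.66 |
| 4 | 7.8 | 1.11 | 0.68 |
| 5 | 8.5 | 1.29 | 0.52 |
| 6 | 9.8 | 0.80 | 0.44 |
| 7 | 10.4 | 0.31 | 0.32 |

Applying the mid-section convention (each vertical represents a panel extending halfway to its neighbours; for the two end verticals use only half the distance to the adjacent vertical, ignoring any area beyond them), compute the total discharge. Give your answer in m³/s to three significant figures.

w_1 = (2.9 − 1.2)/2 = 0.85 m; q_1 = 0.24 × 0.30 × 0.85 = 0.06120 m³/s
w_2 = (6.8 − 1.2)/2 = 2.8 m; q_2 = 0.59 × 1.29 × 2.8 = 2.131 m³/s
w_3 = (7.8 − 2.9)/2 = 2.45 m; q_3 = 0.66 × 1.20 × 2.45 = 1.940 m³/s
w_4 = (8.5 − 6.8)/2 = 0.85 m; q_4 = 0.68 × 1.11 × 0.85 = 0.6416 m³/s
w_5 = (9.8 − 7.8)/2 = 1 m; q_5 = 0.52 × 1.29 × 1 = 0.6708 m³/s
w_6 = (10.4 − 8.5)/2 = 0.95 m; q_6 = 0.44 × 0.80 × 0.95 = 0.3344 m³/s
w_7 = (10.4 − 9.8)/2 = 0.3 m; q_7 = 0.32 × 0.31 × 0.3 = 0.02976 m³/s
Q = Σ qᵢ = 5.809 m³/s

5.81 m³/s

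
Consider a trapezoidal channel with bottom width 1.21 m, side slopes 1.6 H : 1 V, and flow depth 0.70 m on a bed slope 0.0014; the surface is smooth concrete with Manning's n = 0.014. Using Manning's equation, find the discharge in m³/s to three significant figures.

A = (b + z·y)·y = (1.21 + 1.6×0.70)×0.70 = 1.631 m²
P = b + 2y√(1+z²) = 1.21 + 2×0.70×√(1+1.6²) = 3.852 m
R = A/P = 1.631/3.852 = 0.4235 m
Q = (1/n)·A·R^(2/3)·S^(1/2) = (1/0.014) × 1.631 × 0.4235^(2/3) × 0.0014^(1/2) = 2.458 m³/s

2.46 m³/s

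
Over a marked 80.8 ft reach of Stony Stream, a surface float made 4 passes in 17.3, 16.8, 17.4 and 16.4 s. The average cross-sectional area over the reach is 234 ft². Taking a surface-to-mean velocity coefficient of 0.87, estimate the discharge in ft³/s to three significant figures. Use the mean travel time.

t̄ = (17.3 + 16.8 + 17.4 + 16.4) / 4 = 16.975 s
v_surface = L / t̄ = 80.8 / 16.975 = 4.760 ft/s
v_mean = 0.87 × 4.760 = 4.141 ft/s
Q = A × v_mean = 234 × 4.141 = 969.0 ft³/s

969 ft³/s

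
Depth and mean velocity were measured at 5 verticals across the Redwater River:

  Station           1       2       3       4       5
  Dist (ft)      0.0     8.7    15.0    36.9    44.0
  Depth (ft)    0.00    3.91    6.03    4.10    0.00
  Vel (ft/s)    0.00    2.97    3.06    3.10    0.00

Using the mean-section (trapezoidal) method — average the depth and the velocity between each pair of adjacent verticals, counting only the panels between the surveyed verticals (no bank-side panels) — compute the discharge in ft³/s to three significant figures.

Panel 1-2: Δb = 8.7 ft, d̄ = (0.00+3.91)/2 = 1.955, v̄ = (0.00+2.97)/2 = 1.485 → q = 8.7×1.955×1.485 = 25.26 ft³/s
Panel 2-3: Δb = 6.3 ft, d̄ = (3.91+6.03)/2 = 4.97, v̄ = (2.97+3.06)/2 = 3.015 → q = 6.3×4.97×3.015 = 94.40 ft³/s
Panel 3-4: Δb = 21.9 ft, d̄ = (6.03+4.10)/2 = 5.065, v̄ = (3.06+3.10)/2 = 3.08 → q = 21.9×5.065×3.08 = 341.6 ft³/s
Panel 4-5: Δb = 7.1 ft, d̄ = (4.10+0.00)/2 = 2.05, v̄ = (3.10+0.00)/2 = 1.55 → q = 7.1×2.05×1.55 = 22.56 ft³/s
Q = Σ q = 483.9 ft³/s

484 ft³/s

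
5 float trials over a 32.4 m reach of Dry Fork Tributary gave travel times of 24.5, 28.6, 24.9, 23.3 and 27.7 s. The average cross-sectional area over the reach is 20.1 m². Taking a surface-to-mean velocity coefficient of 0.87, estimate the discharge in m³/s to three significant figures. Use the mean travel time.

t̄ = (24.5 + 28.6 + 24.9 + 23.3 + 27.7) / 5 = 25.8 s
v_surface = L / t̄ = 32.4 / 25.8 = 1.256 m/s
v_mean = 0.87 × 1.256 = 1.093 m/s
Q = A × v_mean = 20.1 × 1.093 = 21.96 m³/s

22.0 m³/s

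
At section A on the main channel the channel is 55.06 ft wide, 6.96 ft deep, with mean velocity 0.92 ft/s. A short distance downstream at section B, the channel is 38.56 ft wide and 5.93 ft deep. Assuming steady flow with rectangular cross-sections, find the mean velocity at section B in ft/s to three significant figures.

Q = A₁V₁ = (55.06×6.96) × 0.92 = 352.6 ft³/s
A₂ = 38.56 × 5.93 = 228.7 ft²
V₂ = Q/A₂ = 352.6/228.7 = 1.542 ft/s

1.54 ft/s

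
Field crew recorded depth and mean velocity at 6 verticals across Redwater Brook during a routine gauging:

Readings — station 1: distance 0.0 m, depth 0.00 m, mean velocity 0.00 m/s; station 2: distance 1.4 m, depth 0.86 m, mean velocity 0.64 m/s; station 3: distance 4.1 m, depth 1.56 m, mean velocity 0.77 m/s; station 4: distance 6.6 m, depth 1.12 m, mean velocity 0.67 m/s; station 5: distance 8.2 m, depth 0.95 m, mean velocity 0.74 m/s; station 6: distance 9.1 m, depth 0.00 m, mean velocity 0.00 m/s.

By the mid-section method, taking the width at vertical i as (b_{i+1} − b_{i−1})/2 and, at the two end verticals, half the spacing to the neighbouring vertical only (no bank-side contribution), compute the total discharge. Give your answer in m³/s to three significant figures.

w_2 = (4.1 − 0.0)/2 = 2.05 m; q_2 = 0.64 × 0.86 × 2.05 = 1.128 m³/s
w_3 = (6.6 − 1.4)/2 = 2.6 m; q_3 = 0.77 × 1.56 × 2.6 = 3.123 m³/s
w_4 = (8.2 − 4.1)/2 = 2.05 m; q_4 = 0.67 × 1.12 × 2.05 = 1.538 m³/s
w_5 = (9.1 − 6.6)/2 = 1.25 m; q_5 = 0.74 × 0.95 × 1.25 = 0.8788 m³/s
Stations 1, 6 contribute zero (depth or velocity is 0).
Q = Σ qᵢ = 6.669 m³/s

6.67 m³/s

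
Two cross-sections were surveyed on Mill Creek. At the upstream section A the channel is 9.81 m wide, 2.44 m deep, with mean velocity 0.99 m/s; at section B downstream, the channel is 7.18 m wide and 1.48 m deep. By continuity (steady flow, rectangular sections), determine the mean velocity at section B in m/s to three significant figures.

Q = A₁V₁ = (9.81×2.44) × 0.99 = 23.70 m³/s
A₂ = 7.18 × 1.48 = 10.63 m²
V₂ = Q/A₂ = 23.70/10.63 = 2.230 m/s

2.23 m/s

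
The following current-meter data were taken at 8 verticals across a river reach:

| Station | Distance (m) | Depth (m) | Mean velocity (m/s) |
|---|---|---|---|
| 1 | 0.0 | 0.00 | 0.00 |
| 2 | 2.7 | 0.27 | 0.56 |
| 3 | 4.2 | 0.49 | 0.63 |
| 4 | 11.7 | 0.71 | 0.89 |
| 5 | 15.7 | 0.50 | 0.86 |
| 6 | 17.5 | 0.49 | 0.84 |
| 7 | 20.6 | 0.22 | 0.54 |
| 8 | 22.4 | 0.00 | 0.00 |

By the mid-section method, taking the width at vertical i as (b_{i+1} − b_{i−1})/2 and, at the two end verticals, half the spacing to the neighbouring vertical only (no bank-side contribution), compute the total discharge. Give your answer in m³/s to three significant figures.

7.89 m³/s

w_2 = (4.2 − 0.0)/2 = 2.1 m; q_2 = 0.56 × 0.27 × 2.1 = 0.3175 m³/s
w_3 = (11.7 − 2.7)/2 = 4.5 m; q_3 = 0.63 × 0.49 × 4.5 = 1.389 m³/s
w_4 = (15.7 − 4.2)/2 = 5.75 m; q_4 = 0.89 × 0.71 × 5.75 = 3.633 m³/s
w_5 = (17.5 − 11.7)/2 = 2.9 m; q_5 = 0.86 × 0.50 × 2.9 = 1.247 m³/s
w_6 = (20.6 − 15.7)/2 = 2.45 m; q_6 = 0.84 × 0.49 × 2.45 = 1.008 m³/s
w_7 = (22.4 − 17.5)/2 = 2.45 m; q_7 = 0.54 × 0.22 × 2.45 = 0.2911 m³/s
Stations 1, 8 contribute zero (depth or velocity is 0).
Q = Σ qᵢ = 7.887 m³/s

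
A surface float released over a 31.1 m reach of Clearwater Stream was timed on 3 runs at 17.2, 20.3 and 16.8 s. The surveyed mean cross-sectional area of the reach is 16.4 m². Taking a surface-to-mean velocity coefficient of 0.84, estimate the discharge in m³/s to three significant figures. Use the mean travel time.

t̄ = (17.2 + 20.3 + 16.8) / 3 = 18.1 s
v_surface = L / t̄ = 31.1 / 18.1 = 1.718 m/s
v_mean = 0.84 × 1.718 = 1.443 m/s
Q = A × v_mean = 16.4 × 1.443 = 23.67 m³/s

23.7 m³/s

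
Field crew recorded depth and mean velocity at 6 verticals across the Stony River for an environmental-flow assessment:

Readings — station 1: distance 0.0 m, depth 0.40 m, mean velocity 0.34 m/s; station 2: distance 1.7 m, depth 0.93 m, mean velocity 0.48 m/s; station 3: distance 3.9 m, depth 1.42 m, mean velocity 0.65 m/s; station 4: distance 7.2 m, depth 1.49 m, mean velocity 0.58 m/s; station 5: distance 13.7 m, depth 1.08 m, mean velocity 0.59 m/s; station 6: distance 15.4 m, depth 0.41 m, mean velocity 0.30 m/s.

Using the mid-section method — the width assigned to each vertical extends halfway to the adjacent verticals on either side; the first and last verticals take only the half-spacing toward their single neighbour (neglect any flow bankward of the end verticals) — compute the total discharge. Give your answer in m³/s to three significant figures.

10.5 m³/s

w_1 = (1.7 − 0.0)/2 = 0.85 m; q_1 = 0.34 × 0.40 × 0.85 = 0.1156 m³/s
w_2 = (3.9 − 0.0)/2 = 1.95 m; q_2 = 0.48 × 0.93 × 1.95 = 0.8705 m³/s
w_3 = (7.2 − 1.7)/2 = 2.75 m; q_3 = 0.65 × 1.42 × 2.75 = 2.538 m³/s
w_4 = (13.7 − 3.9)/2 = 4.9 m; q_4 = 0.58 × 1.49 × 4.9 = 4.235 m³/s
w_5 = (15.4 − 7.2)/2 = 4.1 m; q_5 = 0.59 × 1.08 × 4.1 = 2.613 m³/s
w_6 = (15.4 − 13.7)/2 = 0.85 m; q_6 = 0.30 × 0.41 × 0.85 = 0.1046 m³/s
Q = Σ qᵢ = 10.48 m³/s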